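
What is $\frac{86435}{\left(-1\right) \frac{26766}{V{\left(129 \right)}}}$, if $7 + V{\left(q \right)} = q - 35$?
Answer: $- \frac{2506615}{8922} \approx -280.95$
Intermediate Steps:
$V{\left(q \right)} = -42 + q$ ($V{\left(q \right)} = -7 + \left(q - 35\right) = -7 + \left(-35 + q\right) = -42 + q$)
$\frac{86435}{\left(-1\right) \frac{26766}{V{\left(129 \right)}}} = \frac{86435}{\left(-1\right) \frac{26766}{-42 + 129}} = \frac{86435}{\left(-1\right) \frac{26766}{87}} = \frac{86435}{\left(-1\right) 26766 \cdot \frac{1}{87}} = \frac{86435}{\left(-1\right) \frac{8922}{29}} = \frac{86435}{- \frac{8922}{29}} = 86435 \left(- \frac{29}{8922}\right) = - \frac{2506615}{8922}$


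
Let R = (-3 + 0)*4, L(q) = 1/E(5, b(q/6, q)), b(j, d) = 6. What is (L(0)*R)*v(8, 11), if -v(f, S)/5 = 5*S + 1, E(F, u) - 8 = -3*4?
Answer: -840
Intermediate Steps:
E(F, u) = -4 (E(F, u) = 8 - 3*4 = 8 - 12 = -4)
v(f, S) = -5 - 25*S (v(f, S) = -5*(5*S + 1) = -5*(1 + 5*S) = -5 - 25*S)
L(q) = -1/4 (L(q) = 1/(-4) = -1/4)
R = -12 (R = -3*4 = -12)
(L(0)*R)*v(8, 11) = (-1/4*(-12))*(-5 - 25*11) = 3*(-5 - 275) = 3*(-280) = -840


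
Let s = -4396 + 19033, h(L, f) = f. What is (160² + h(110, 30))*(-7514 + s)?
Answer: 182562490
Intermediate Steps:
s = 14637
(160² + h(110, 30))*(-7514 + s) = (160² + 30)*(-7514 + 14637) = (25600 + 30)*7123 = 25630*7123 = 182562490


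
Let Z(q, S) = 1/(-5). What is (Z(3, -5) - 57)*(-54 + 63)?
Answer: -2574/5 ≈ -514.80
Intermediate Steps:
Z(q, S) = -1/5 (Z(q, S) = 1*(-1/5) = -1/5)
(Z(3, -5) - 57)*(-54 + 63) = (-1/5 - 57)*(-54 + 63) = -286/5*9 = -2574/5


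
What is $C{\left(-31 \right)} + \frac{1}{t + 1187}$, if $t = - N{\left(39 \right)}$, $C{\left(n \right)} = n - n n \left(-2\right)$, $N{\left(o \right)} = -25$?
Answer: $\frac{2291893}{1212} \approx 1891.0$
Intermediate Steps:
$C{\left(n \right)} = n + 2 n^{2}$ ($C{\left(n \right)} = n - n^{2} \left(-2\right) = n - - 2 n^{2} = n + 2 n^{2}$)
$t = 25$ ($t = \left(-1\right) \left(-25\right) = 25$)
$C{\left(-31 \right)} + \frac{1}{t + 1187} = - 31 \left(1 + 2 \left(-31\right)\right) + \frac{1}{25 + 1187} = - 31 \left(1 - 62\right) + \frac{1}{1212} = \left(-31\right) \left(-61\right) + \frac{1}{1212} = 1891 + \frac{1}{1212} = \frac{2291893}{1212}$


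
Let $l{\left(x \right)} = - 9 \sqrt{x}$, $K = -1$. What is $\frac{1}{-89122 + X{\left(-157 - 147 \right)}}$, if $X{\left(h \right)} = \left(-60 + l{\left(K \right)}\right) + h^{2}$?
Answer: $\frac{1078}{3486279} + \frac{i}{1162093} \approx 0.00030921 + 8.6052 \cdot 10^{-7} i$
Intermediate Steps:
$X{\left(h \right)} = -60 + h^{2} - 9 i$ ($X{\left(h \right)} = \left(-60 - 9 \sqrt{-1}\right) + h^{2} = \left(-60 - 9 i\right) + h^{2} = -60 + h^{2} - 9 i$)
$\frac{1}{-89122 + X{\left(-157 - 147 \right)}} = \frac{1}{-89122 - \left(60 - \left(-157 - 147\right)^{2} + 9 i\right)} = \frac{1}{-89122 - \left(60 - 92416 + 9 i\right)} = \frac{1}{-89122 - \left(-92356 + 9 i\right)} = \frac{1}{-89122 + \left(92356 - 9 i\right)} = \frac{1}{3234 - 9 i} = \frac{3234 + 9 i}{10458837}$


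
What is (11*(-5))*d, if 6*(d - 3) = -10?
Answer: -220/3 ≈ -73.333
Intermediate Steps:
d = 4/3 (d = 3 + (⅙)*(-10) = 3 - 5/3 = 4/3 ≈ 1.3333)
(11*(-5))*d = (11*(-5))*(4/3) = -55*4/3 = -220/3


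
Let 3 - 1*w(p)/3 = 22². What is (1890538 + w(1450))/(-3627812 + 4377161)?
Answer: 1889095/749349 ≈ 2.5210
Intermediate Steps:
w(p) = -1443 (w(p) = 9 - 3*22² = 9 - 3*484 = 9 - 1452 = -1443)
(1890538 + w(1450))/(-3627812 + 4377161) = (1890538 - 1443)/(-3627812 + 4377161) = 1889095/749349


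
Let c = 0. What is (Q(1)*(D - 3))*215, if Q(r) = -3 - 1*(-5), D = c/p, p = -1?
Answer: -1290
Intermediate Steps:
D = 0 (D = 0/(-1) = 0*(-1) = 0)
Q(r) = 2 (Q(r) = -3 + 5 = 2)
(Q(1)*(D - 3))*215 = (2*(0 - 3))*215 = (2*(-3))*215 = -6*215 = -1290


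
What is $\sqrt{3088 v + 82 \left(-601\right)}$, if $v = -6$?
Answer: $i \sqrt{67810} \approx 260.4 i$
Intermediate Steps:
$\sqrt{3088 v + 82 \left(-601\right)} = \sqrt{3088 \left(-6\right) + 82 \left(-601\right)} = \sqrt{-18528 - 49282} = \sqrt{-67810} = i \sqrt{67810}$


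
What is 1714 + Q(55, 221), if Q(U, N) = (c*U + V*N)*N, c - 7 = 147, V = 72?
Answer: 5390136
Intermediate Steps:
c = 154 (c = 7 + 147 = 154)
Q(U, N) = N*(72*N + 154*U) (Q(U, N) = (154*U + 72*N)*N = (72*N + 154*U)*N = N*(72*N + 154*U))
1714 + Q(55, 221) = 1714 + 2*221*(36*221 + 77*55) = 1714 + 2*221*(7956 + 4235) = 1714 + 2*221*12191 = 1714 + 5388422 = 5390136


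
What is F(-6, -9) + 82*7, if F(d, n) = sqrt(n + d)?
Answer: 574 + I*sqrt(15) ≈ 574.0 + 3.873*I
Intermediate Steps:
F(d, n) = sqrt(d + n)
F(-6, -9) + 82*7 = sqrt(-6 - 9) + 82*7 = sqrt(-15) + 574 = I*sqrt(15) + 574 = 574 + I*sqrt(15)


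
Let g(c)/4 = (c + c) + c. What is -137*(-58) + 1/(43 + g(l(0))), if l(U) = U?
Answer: 341679/43 ≈ 7946.0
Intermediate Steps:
g(c) = 12*c (g(c) = 4*((c + c) + c) = 4*(2*c + c) = 4*(3*c) = 12*c)
-137*(-58) + 1/(43 + g(l(0))) = -137*(-58) + 1/(43 + 12*0) = 7946 + 1/(43 + 0) = 7946 + 1/43 = 341679/43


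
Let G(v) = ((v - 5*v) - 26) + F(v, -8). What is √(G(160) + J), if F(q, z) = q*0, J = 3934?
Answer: 2*√817 ≈ 57.166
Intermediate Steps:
F(q, z) = 0
G(v) = -26 - 4*v (G(v) = ((v - 5*v) - 26) + 0 = (-4*v - 26) + 0 = (-26 - 4*v) + 0 = -26 - 4*v)
√(G(160) + J) = √((-26 - 4*160) + 3934) = √((-26 - 640) + 3934) = √(-666 + 3934) = √3268 = 2*√817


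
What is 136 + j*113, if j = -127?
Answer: -14215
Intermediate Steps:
136 + j*113 = 136 - 127*113 = 136 - 14351 = -14215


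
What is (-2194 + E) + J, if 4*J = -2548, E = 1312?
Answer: -1519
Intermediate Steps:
J = -637 (J = (1/4)*(-2548) = -637)
(-2194 + E) + J = (-2194 + 1312) - 637 = -882 - 637 = -1519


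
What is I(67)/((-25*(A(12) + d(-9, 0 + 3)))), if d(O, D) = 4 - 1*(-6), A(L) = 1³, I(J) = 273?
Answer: -273/275 ≈ -0.99273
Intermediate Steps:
A(L) = 1
d(O, D) = 10 (d(O, D) = 4 + 6 = 10)
I(67)/((-25*(A(12) + d(-9, 0 + 3)))) = 273/((-25*(1 + 10))) = 273/((-25*11)) = 273/(-275) = 273*(-1/275) = -273/275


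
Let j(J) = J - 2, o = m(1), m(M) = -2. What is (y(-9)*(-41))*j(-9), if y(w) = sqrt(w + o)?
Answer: 451*I*sqrt(11) ≈ 1495.8*I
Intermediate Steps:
o = -2
j(J) = -2 + J
y(w) = sqrt(-2 + w) (y(w) = sqrt(w - 2) = sqrt(-2 + w))
(y(-9)*(-41))*j(-9) = (sqrt(-2 - 9)*(-41))*(-2 - 9) = (sqrt(-11)*(-41))*(-11) = ((I*sqrt(11))*(-41))*(-11) = -41*I*sqrt(11)*(-11) = 451*I*sqrt(11)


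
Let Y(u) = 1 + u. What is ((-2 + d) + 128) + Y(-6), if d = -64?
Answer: 57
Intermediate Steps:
((-2 + d) + 128) + Y(-6) = ((-2 - 64) + 128) + (1 - 6) = (-66 + 128) - 5 = 62 - 5 = 57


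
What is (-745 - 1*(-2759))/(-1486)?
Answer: -1007/743 ≈ -1.3553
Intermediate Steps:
(-745 - 1*(-2759))/(-1486) = (-745 + 2759)*(-1/1486) = 2014*(-1/1486) = -1007/743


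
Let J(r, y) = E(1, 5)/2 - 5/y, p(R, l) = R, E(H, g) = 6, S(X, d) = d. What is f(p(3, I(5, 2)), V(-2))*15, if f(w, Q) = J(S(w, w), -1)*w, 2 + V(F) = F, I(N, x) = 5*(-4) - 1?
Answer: 360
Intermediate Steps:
I(N, x) = -21 (I(N, x) = -20 - 1 = -21)
V(F) = -2 + F
J(r, y) = 3 - 5/y (J(r, y) = 6/2 - 5/y = 6*(½) - 5/y = 3 - 5/y)
f(w, Q) = 8*w (f(w, Q) = (3 - 5/(-1))*w = (3 - 5*(-1))*w = (3 + 5)*w = 8*w)
f(p(3, I(5, 2)), V(-2))*15 = (8*3)*15 = 24*15 = 360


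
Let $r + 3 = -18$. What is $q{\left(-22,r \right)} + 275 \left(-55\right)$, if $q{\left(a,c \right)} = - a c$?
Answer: $-15587$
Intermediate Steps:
$r = -21$ ($r = -3 - 18 = -21$)
$q{\left(a,c \right)} = - a c$
$q{\left(-22,r \right)} + 275 \left(-55\right) = \left(-1\right) \left(-22\right) \left(-21\right) + 275 \left(-55\right) = -462 - 15125 = -15587$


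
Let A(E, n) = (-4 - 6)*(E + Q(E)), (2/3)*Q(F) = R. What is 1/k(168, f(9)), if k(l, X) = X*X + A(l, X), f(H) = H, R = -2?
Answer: -1/1569 ≈ -0.00063735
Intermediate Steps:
Q(F) = -3 (Q(F) = (3/2)*(-2) = -3)
A(E, n) = 30 - 10*E (A(E, n) = (-4 - 6)*(E - 3) = -10*(-3 + E) = 30 - 10*E)
k(l, X) = 30 + X² - 10*l (k(l, X) = X*X + (30 - 10*l) = X² + (30 - 10*l) = 30 + X² - 10*l)
1/k(168, f(9)) = 1/(30 + 9² - 10*168) = 1/(30 + 81 - 1680) = 1/(-1569) = -1/1569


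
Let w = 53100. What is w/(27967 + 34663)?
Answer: 5310/6263 ≈ 0.84784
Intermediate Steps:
w/(27967 + 34663) = 53100/(27967 + 34663) = 53100/62630 = 53100*(1/62630) = 5310/6263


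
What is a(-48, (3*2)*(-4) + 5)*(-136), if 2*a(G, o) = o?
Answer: 1292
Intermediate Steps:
a(G, o) = o/2
a(-48, (3*2)*(-4) + 5)*(-136) = (((3*2)*(-4) + 5)/2)*(-136) = ((6*(-4) + 5)/2)*(-136) = ((-24 + 5)/2)*(-136) = ((½)*(-19))*(-136) = -19/2*(-136) = 1292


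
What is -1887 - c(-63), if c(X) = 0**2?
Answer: -1887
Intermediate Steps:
c(X) = 0
-1887 - c(-63) = -1887 - 1*0 = -1887 + 0 = -1887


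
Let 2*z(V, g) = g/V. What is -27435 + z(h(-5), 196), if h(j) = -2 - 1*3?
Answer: -137273/5 ≈ -27455.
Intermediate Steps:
h(j) = -5 (h(j) = -2 - 3 = -5)
z(V, g) = g/(2*V) (z(V, g) = (g/V)/2 = g/(2*V))
-27435 + z(h(-5), 196) = -27435 + (½)*196/(-5) = -27435 + (½)*196*(-⅕) = -27435 - 98/5 = -137273/5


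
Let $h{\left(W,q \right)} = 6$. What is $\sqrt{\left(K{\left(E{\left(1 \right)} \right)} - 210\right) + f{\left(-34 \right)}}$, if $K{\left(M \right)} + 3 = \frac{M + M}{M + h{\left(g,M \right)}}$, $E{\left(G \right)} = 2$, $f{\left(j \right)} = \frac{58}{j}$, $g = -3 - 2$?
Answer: $\frac{i \sqrt{247622}}{34} \approx 14.636 i$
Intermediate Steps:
$g = -5$
$K{\left(M \right)} = -3 + \frac{2 M}{6 + M}$ ($K{\left(M \right)} = -3 + \frac{M + M}{M + 6} = -3 + \frac{2 M}{6 + M}$)
$\sqrt{\left(K{\left(E{\left(1 \right)} \right)} - 210\right) + f{\left(-34 \right)}} = \sqrt{\left(\frac{-18 - 2}{6 + 2} - 210\right) + \frac{58}{-34}} = \sqrt{\left(\frac{-18 - 2}{8} - 210\right) + 58 \left(- \frac{1}{34}\right)} = \sqrt{\left(\frac{1}{8} \left(-20\right) - 210\right) - \frac{29}{17}} = \sqrt{\left(- \frac{5}{2} - 210\right) - \frac{29}{17}} = \sqrt{- \frac{425}{2} - \frac{29}{17}} = \sqrt{- \frac{7283}{34}} = \frac{i \sqrt{247622}}{34}$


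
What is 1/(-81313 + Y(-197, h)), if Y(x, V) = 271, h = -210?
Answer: -1/81042 ≈ -1.2339e-5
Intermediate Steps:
1/(-81313 + Y(-197, h)) = 1/(-81313 + 271) = 1/(-81042) = -1/81042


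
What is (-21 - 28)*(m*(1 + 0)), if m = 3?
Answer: -147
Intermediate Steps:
(-21 - 28)*(m*(1 + 0)) = (-21 - 28)*(3*(1 + 0)) = -147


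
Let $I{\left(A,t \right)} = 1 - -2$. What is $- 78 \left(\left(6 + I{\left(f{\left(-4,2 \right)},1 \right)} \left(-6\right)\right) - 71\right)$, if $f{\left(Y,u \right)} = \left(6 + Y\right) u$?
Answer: $6474$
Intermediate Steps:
$f{\left(Y,u \right)} = u \left(6 + Y\right)$
$I{\left(A,t \right)} = 3$ ($I{\left(A,t \right)} = 1 + 2 = 3$)
$- 78 \left(\left(6 + I{\left(f{\left(-4,2 \right)},1 \right)} \left(-6\right)\right) - 71\right) = - 78 \left(\left(6 + 3 \left(-6\right)\right) - 71\right) = - 78 \left(\left(6 - 18\right) - 71\right) = - 78 \left(-12 - 71\right) = \left(-78\right) \left(-83\right) = 6474$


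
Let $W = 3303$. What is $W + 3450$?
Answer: $6753$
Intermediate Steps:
$W + 3450 = 3303 + 3450 = 6753$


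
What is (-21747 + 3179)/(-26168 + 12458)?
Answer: 9284/6855 ≈ 1.3543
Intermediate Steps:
(-21747 + 3179)/(-26168 + 12458) = -18568/(-13710) = -18568*(-1/13710) = 9284/6855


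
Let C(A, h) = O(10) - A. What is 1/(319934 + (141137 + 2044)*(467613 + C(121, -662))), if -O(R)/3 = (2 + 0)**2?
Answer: 1/66934573814 ≈ 1.4940e-11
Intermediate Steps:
O(R) = -12 (O(R) = -3*(2 + 0)**2 = -3*2**2 = -3*4 = -12)
C(A, h) = -12 - A
1/(319934 + (141137 + 2044)*(467613 + C(121, -662))) = 1/(319934 + (141137 + 2044)*(467613 + (-12 - 1*121))) = 1/(319934 + 143181*(467613 + (-12 - 121))) = 1/(319934 + 143181*(467613 - 133)) = 1/(319934 + 143181*467480) = 1/(319934 + 66934253880) = 1/66934573814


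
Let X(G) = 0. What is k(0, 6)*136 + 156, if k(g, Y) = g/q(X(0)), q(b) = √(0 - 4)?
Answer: 156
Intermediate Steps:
q(b) = 2*I (q(b) = √(-4) = 2*I)
k(g, Y) = -I*g/2 (k(g, Y) = g/((2*I)) = g*(-I/2) = -I*g/2)
k(0, 6)*136 + 156 = -½*I*0*136 + 156 = 0*136 + 156 = 0 + 156 = 156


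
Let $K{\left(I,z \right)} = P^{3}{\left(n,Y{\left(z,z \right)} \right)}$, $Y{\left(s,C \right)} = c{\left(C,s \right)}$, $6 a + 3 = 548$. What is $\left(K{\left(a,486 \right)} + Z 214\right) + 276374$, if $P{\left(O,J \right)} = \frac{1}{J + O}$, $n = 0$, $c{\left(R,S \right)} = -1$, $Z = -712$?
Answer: $124005$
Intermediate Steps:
$a = \frac{545}{6}$ ($a = - \frac{1}{2} + \frac{1}{6} \cdot 548 = - \frac{1}{2} + \frac{274}{3} = \frac{545}{6} \approx 90.833$)
$Y{\left(s,C \right)} = -1$
$K{\left(I,z \right)} = -1$ ($K{\left(I,z \right)} = \left(\frac{1}{-1 + 0}\right)^{3} = \left(\frac{1}{-1}\right)^{3} = \left(-1\right)^{3} = -1$)
$\left(K{\left(a,486 \right)} + Z 214\right) + 276374 = \left(-1 - 152368\right) + 276374 = -152369 + 276374 = 124005$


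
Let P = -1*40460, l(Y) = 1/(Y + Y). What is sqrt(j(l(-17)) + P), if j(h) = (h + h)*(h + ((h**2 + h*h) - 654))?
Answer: I*sqrt(3376046422)/289 ≈ 201.05*I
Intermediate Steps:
l(Y) = 1/(2*Y)
P = -40460
j(h) = 2*h*(-654 + h + 2*h**2) (j(h) = (2*h)*(h + ((h**2 + h**2) - 654)) = (2*h)*(h + (2*h**2 - 654)) = (2*h)*(h + (-654 + 2*h**2)) = (2*h)*(-654 + h + 2*h**2) = 2*h*(-654 + h + 2*h**2))
sqrt(j(l(-17)) + P) = sqrt(2*((1/2)/(-17))*(-654 + (1/2)/(-17) + 2*((1/2)/(-17))**2) - 40460) = sqrt(2*((1/2)*(-1/17))*(-654 + (1/2)*(-1/17) + 2*((1/2)*(-1/17))**2) - 40460) = sqrt(2*(-1/34)*(-654 - 1/34 + 2*(-1/34)**2) - 40460) = sqrt(2*(-1/34)*(-654 - 1/34 + 2*(1/1156)) - 40460) = sqrt(2*(-1/34)*(-654 - 1/34 + 1/578) - 40460) = sqrt(2*(-1/34)*(-189014/289) - 40460) = sqrt(189014/4913 - 40460) = sqrt(-198590966/4913) = I*sqrt(3376046422)/289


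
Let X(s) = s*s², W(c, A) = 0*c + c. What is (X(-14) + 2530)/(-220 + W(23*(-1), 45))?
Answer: 214/243 ≈ 0.88066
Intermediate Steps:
W(c, A) = c (W(c, A) = 0 + c = c)
X(s) = s³
(X(-14) + 2530)/(-220 + W(23*(-1), 45)) = ((-14)³ + 2530)/(-220 + 23*(-1)) = (-2744 + 2530)/(-220 - 23) = -214/(-243) = -214*(-1/243) = 214/243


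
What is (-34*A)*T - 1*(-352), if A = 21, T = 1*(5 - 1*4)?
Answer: -362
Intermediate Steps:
T = 1 (T = 1*(5 - 4) = 1*1 = 1)
(-34*A)*T - 1*(-352) = -34*21*1 - 1*(-352) = -714*1 + 352 = -714 + 352 = -362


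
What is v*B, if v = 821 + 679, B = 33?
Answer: 49500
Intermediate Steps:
v = 1500
v*B = 1500*33 = 49500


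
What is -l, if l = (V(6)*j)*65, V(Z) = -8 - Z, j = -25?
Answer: -22750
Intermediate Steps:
l = 22750 (l = ((-8 - 1*6)*(-25))*65 = ((-8 - 6)*(-25))*65 = -14*(-25)*65 = 350*65 = 22750)
-l = -1*22750 = -22750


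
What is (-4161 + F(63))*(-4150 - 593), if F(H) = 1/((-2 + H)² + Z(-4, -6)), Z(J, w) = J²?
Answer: 73752018408/3737 ≈ 1.9736e+7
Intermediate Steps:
F(H) = 1/(16 + (-2 + H)²) (F(H) = 1/((-2 + H)² + (-4)²) = 1/((-2 + H)² + 16) = 1/(16 + (-2 + H)²))
(-4161 + F(63))*(-4150 - 593) = (-4161 + 1/(16 + (-2 + 63)²))*(-4150 - 593) = (-4161 + 1/(16 + 61²))*(-4743) = (-4161 + 1/(16 + 3721))*(-4743) = (-4161 + 1/3737)*(-4743) = -15549656/3737*(-4743) = 73752018408/3737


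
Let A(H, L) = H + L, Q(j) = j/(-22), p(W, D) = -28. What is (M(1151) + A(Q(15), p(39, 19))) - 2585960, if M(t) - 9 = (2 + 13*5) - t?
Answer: -56915401/22 ≈ -2.5871e+6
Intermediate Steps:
Q(j) = -j/22 (Q(j) = j*(-1/22) = -j/22)
M(t) = 76 - t (M(t) = 9 + ((2 + 13*5) - t) = 9 + ((2 + 65) - t) = 9 + (67 - t) = 76 - t)
(M(1151) + A(Q(15), p(39, 19))) - 2585960 = ((76 - 1*1151) + (-1/22*15 - 28)) - 2585960 = ((76 - 1151) + (-15/22 - 28)) - 2585960 = (-1075 - 631/22) - 2585960 = -24281/22 - 2585960 = -56915401/22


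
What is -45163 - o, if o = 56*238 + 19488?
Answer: -77979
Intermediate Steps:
o = 32816 (o = 13328 + 19488 = 32816)
-45163 - o = -45163 - 1*32816 = -45163 - 32816 = -77979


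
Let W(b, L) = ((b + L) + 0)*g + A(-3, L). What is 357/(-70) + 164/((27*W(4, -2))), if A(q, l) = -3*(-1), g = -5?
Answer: -11279/1890 ≈ -5.9677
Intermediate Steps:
A(q, l) = 3
W(b, L) = 3 - 5*L - 5*b (W(b, L) = ((b + L) + 0)*(-5) + 3 = ((L + b) + 0)*(-5) + 3 = (L + b)*(-5) + 3 = (-5*L - 5*b) + 3 = 3 - 5*L - 5*b)
357/(-70) + 164/((27*W(4, -2))) = 357/(-70) + 164/((27*(3 - 5*(-2) - 5*4))) = 357*(-1/70) + 164/((27*(3 + 10 - 20))) = -51/10 + 164/((27*(-7))) = -51/10 + 164/(-189) = -51/10 + 164*(-1/189) = -51/10 - 164/189 = -11279/1890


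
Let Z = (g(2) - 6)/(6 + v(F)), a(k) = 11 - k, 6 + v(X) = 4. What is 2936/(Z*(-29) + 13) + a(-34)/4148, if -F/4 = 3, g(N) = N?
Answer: 6090209/87108 ≈ 69.916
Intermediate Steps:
F = -12 (F = -4*3 = -12)
v(X) = -2 (v(X) = -6 + 4 = -2)
Z = -1 (Z = (2 - 6)/(6 - 2) = -4/4 = -4*¼ = -1)
2936/(Z*(-29) + 13) + a(-34)/4148 = 2936/(-1*(-29) + 13) + (11 - 1*(-34))/4148 = 2936/(29 + 13) + (11 + 34)*(1/4148) = 2936/42 + 45*(1/4148) = 2936*(1/42) + 45/4148 = 1468/21 + 45/4148 = 6090209/87108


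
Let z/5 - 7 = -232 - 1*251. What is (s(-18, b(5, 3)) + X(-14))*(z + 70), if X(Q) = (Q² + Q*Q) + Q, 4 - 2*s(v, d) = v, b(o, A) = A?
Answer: -898590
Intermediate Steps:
s(v, d) = 2 - v/2
X(Q) = Q + 2*Q² (X(Q) = (Q² + Q²) + Q = 2*Q² + Q = Q + 2*Q²)
z = -2380 (z = 35 + 5*(-232 - 1*251) = 35 + 5*(-232 - 251) = 35 + 5*(-483) = 35 - 2415 = -2380)
(s(-18, b(5, 3)) + X(-14))*(z + 70) = ((2 - ½*(-18)) - 14*(1 + 2*(-14)))*(-2380 + 70) = ((2 + 9) - 14*(1 - 28))*(-2310) = (11 - 14*(-27))*(-2310) = (11 + 378)*(-2310) = 389*(-2310) = -898590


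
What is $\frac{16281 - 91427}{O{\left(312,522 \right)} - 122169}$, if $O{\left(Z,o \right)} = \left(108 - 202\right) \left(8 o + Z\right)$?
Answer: $\frac{75146}{544041} \approx 0.13813$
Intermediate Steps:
$O{\left(Z,o \right)} = - 752 o - 94 Z$ ($O{\left(Z,o \right)} = - 94 \left(Z + 8 o\right) = - 752 o - 94 Z$)
$\frac{16281 - 91427}{O{\left(312,522 \right)} - 122169} = \frac{16281 - 91427}{\left(\left(-752\right) 522 - 29328\right) - 122169} = - \frac{75146}{\left(-392544 - 29328\right) + \left(-226478 + 104309\right)} = - \frac{75146}{-421872 - 122169} = - \frac{75146}{-544041} = \left(-75146\right) \left(- \frac{1}{544041}\right) = \frac{75146}{544041}$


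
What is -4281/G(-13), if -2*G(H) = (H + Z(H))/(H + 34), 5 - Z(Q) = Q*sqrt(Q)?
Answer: -205488/323 - 333918*I*sqrt(13)/323 ≈ -636.19 - 3727.4*I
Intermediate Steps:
Z(Q) = 5 - Q**(3/2) (Z(Q) = 5 - Q*sqrt(Q) = 5 - Q**(3/2))
G(H) = -(5 + H - H**(3/2))/(2*(34 + H)) (G(H) = -(H + (5 - H**(3/2)))/(2*(H + 34)) = -(5 + H - H**(3/2))/(2*(34 + H)))
-4281/G(-13) = -4281*2*(34 - 13)/(-5 + (-13)**(3/2) - 1*(-13)) = -4281*42/(-5 - 13*I*sqrt(13) + 13) = -4281*42/(8 - 13*I*sqrt(13)) = -4281/(4/21 - 13*I*sqrt(13)/42)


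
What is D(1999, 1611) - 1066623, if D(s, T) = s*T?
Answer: 2153766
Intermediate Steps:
D(s, T) = T*s
D(1999, 1611) - 1066623 = 1611*1999 - 1066623 = 3220389 - 1066623 = 2153766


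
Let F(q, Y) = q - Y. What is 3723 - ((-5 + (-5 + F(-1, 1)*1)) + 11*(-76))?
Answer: 4571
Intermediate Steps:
3723 - ((-5 + (-5 + F(-1, 1)*1)) + 11*(-76)) = 3723 - ((-5 + (-5 + (-1 - 1*1)*1)) + 11*(-76)) = 3723 - ((-5 + (-5 + (-1 - 1)*1)) - 836) = 3723 - ((-5 + (-5 - 2*1)) - 836) = 3723 - ((-5 + (-5 - 2)) - 836) = 3723 - ((-5 - 7) - 836) = 3723 - (-12 - 836) = 3723 - 1*(-848) = 3723 + 848 = 4571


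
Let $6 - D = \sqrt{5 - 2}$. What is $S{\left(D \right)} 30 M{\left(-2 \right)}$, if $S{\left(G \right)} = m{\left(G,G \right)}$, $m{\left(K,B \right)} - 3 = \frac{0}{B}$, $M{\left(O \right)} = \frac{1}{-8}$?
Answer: $- \frac{45}{4} \approx -11.25$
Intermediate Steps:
$M{\left(O \right)} = - \frac{1}{8}$
$m{\left(K,B \right)} = 3$ ($m{\left(K,B \right)} = 3 + \frac{0}{B} = 3 + 0 = 3$)
$D = 6 - \sqrt{3}$ ($D = 6 - \sqrt{5 - 2} = 6 - \sqrt{3} \approx 4.268$)
$S{\left(G \right)} = 3$
$S{\left(D \right)} 30 M{\left(-2 \right)} = 3 \cdot 30 \left(- \frac{1}{8}\right) = 90 \left(- \frac{1}{8}\right) = - \frac{45}{4}$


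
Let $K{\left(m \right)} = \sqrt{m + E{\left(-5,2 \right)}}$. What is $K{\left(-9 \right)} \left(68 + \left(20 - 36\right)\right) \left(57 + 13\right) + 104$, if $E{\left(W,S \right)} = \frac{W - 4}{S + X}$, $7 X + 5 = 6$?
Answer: $104 + 728 i \sqrt{330} \approx 104.0 + 13225.0 i$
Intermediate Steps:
$X = \frac{1}{7}$ ($X = - \frac{5}{7} + \frac{1}{7} \cdot 6 = - \frac{5}{7} + \frac{6}{7} = \frac{1}{7} \approx 0.14286$)
$E{\left(W,S \right)} = \frac{-4 + W}{\frac{1}{7} + S}$ ($E{\left(W,S \right)} = \frac{W - 4}{S + \frac{1}{7}} = \frac{-4 + W}{\frac{1}{7} + S}$)
$K{\left(m \right)} = \sqrt{- \frac{21}{5} + m}$ ($K{\left(m \right)} = \sqrt{m + \frac{7 \left(-4 - 5\right)}{1 + 7 \cdot 2}} = \sqrt{m + 7 \frac{1}{1 + 14} \left(-9\right)} = \sqrt{m + 7 \cdot \frac{1}{15} \left(-9\right)} = \sqrt{m - \frac{21}{5}} = \sqrt{- \frac{21}{5} + m}$)
$K{\left(-9 \right)} \left(68 + \left(20 - 36\right)\right) \left(57 + 13\right) + 104 = \frac{\sqrt{-105 + 25 \left(-9\right)}}{5} \left(68 + \left(20 - 36\right)\right) \left(57 + 13\right) + 104 = \frac{\sqrt{-105 - 225}}{5} \left(68 + \left(20 - 36\right)\right) 70 + 104 = \frac{\sqrt{-330}}{5} \left(68 - 16\right) 70 + 104 = \frac{i \sqrt{330}}{5} \cdot 52 \cdot 70 + 104 = \frac{i \sqrt{330}}{5} \cdot 3640 + 104 = 728 i \sqrt{330} + 104 = 104 + 728 i \sqrt{330}$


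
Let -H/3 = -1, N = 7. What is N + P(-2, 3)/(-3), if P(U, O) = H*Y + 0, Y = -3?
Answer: 10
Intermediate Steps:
H = 3 (H = -3*(-1) = 3)
P(U, O) = -9 (P(U, O) = 3*(-3) + 0 = -9 + 0 = -9)
N + P(-2, 3)/(-3) = 7 - 9/(-3) = 7 - 9*(-⅓) = 7 + 3 = 10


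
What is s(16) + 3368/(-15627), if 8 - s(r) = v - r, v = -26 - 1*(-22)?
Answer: 434188/15627 ≈ 27.784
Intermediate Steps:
v = -4 (v = -26 + 22 = -4)
s(r) = 12 + r (s(r) = 8 - (-4 - r) = 8 + (4 + r) = 12 + r)
s(16) + 3368/(-15627) = (12 + 16) + 3368/(-15627) = 28 + 3368*(-1/15627) = 28 - 3368/15627 = 434188/15627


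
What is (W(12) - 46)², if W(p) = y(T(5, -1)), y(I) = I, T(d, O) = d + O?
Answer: 1764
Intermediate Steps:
T(d, O) = O + d
W(p) = 4 (W(p) = -1 + 5 = 4)
(W(12) - 46)² = (4 - 46)² = (-42)² = 1764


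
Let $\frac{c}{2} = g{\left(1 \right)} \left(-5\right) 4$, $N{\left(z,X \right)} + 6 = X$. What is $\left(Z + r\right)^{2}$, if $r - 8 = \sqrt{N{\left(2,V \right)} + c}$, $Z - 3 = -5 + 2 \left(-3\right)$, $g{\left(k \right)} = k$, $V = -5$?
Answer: $-51$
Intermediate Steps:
$N{\left(z,X \right)} = -6 + X$
$Z = -8$ ($Z = 3 + \left(-5 + 2 \left(-3\right)\right) = 3 - 11 = -8$)
$c = -40$ ($c = 2 \cdot 1 \left(-5\right) 4 = 2 \left(\left(-5\right) 4\right) = 2 \left(-20\right) = -40$)
$r = 8 + i \sqrt{51}$ ($r = 8 + \sqrt{\left(-6 - 5\right) - 40} = 8 + \sqrt{-11 - 40} = 8 + \sqrt{-51} = 8 + i \sqrt{51} \approx 8.0 + 7.1414 i$)
$\left(Z + r\right)^{2} = \left(-8 + \left(8 + i \sqrt{51}\right)\right)^{2} = \left(i \sqrt{51}\right)^{2} = -51$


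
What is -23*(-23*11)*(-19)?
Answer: -110561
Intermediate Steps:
-23*(-23*11)*(-19) = -(-5819)*(-19) = -23*4807 = -110561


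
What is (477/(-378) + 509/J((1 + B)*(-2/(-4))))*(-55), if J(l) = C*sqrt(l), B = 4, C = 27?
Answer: 2915/42 - 5599*sqrt(10)/27 ≈ -586.36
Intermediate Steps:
J(l) = 27*sqrt(l)
(477/(-378) + 509/J((1 + B)*(-2/(-4))))*(-55) = (477/(-378) + 509/((27*sqrt((1 + 4)*(-2/(-4))))))*(-55) = (477*(-1/378) + 509/((27*sqrt(5*(-2*(-1/4))))))*(-55) = (-53/42 + 509/((27*sqrt(5*(1/2)))))*(-55) = (-53/42 + 509/((27*sqrt(5/2))))*(-55) = (-53/42 + 509/((27*(sqrt(10)/2))))*(-55) = (-53/42 + 509/((27*sqrt(10)/2)))*(-55) = (-53/42 + 509*(sqrt(10)/135))*(-55) = (-53/42 + 509*sqrt(10)/135)*(-55) = 2915/42 - 5599*sqrt(10)/27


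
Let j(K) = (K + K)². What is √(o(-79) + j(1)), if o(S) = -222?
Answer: I*√218 ≈ 14.765*I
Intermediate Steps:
j(K) = 4*K² (j(K) = (2*K)² = 4*K²)
√(o(-79) + j(1)) = √(-222 + 4*1²) = √(-222 + 4*1) = √(-222 + 4) = √(-218) = I*√218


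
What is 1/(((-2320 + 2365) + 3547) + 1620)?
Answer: 1/5212 ≈ 0.00019187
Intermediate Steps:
1/(((-2320 + 2365) + 3547) + 1620) = 1/((45 + 3547) + 1620) = 1/(3592 + 1620) = 1/5212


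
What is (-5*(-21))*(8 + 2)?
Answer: 1050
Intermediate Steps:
(-5*(-21))*(8 + 2) = 105*10 = 1050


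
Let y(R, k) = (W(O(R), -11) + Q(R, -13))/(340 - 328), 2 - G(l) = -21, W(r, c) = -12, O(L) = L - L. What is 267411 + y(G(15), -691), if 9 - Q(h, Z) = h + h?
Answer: 3208883/12 ≈ 2.6741e+5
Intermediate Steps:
O(L) = 0
Q(h, Z) = 9 - 2*h (Q(h, Z) = 9 - (h + h) = 9 - 2*h)
G(l) = 23 (G(l) = 2 - 1*(-21) = 2 + 21 = 23)
y(R, k) = -1/4 - R/6 (y(R, k) = (-12 + (9 - 2*R))/(340 - 328) = (-3 - 2*R)/12 = (-3 - 2*R)*(1/12) = -1/4 - R/6)
267411 + y(G(15), -691) = 267411 + (-1/4 - 1/6*23) = 267411 + (-1/4 - 23/6) = 267411 - 49/12 = 3208883/12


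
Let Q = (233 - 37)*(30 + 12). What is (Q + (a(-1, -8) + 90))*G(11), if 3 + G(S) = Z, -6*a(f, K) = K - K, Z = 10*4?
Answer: 307914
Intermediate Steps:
Q = 8232 (Q = 196*42 = 8232)
Z = 40
a(f, K) = 0 (a(f, K) = -(K - K)/6 = -⅙*0 = 0)
G(S) = 37 (G(S) = -3 + 40 = 37)
(Q + (a(-1, -8) + 90))*G(11) = (8232 + (0 + 90))*37 = (8232 + 90)*37 = 8322*37 = 307914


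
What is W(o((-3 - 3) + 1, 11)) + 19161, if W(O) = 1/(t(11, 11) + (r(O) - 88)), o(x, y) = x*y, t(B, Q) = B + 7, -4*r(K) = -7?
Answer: 5230949/273 ≈ 19161.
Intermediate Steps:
r(K) = 7/4 (r(K) = -1/4*(-7) = 7/4)
t(B, Q) = 7 + B
W(O) = -4/273 (W(O) = 1/((7 + 11) + (7/4 - 88)) = 1/(18 - 345/4) = 1/(-273/4) = -4/273)
W(o((-3 - 3) + 1, 11)) + 19161 = -4/273 + 19161 = 5230949/273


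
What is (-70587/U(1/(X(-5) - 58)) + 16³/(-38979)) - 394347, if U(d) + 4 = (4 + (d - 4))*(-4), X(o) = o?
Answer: -117378469943/311832 ≈ -3.7642e+5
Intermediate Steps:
U(d) = -4 - 4*d (U(d) = -4 + (4 + (d - 4))*(-4) = -4 + (4 + (-4 + d))*(-4) = -4 + d*(-4) = -4 - 4*d)
(-70587/U(1/(X(-5) - 58)) + 16³/(-38979)) - 394347 = (-70587/(-4 - 4/(-5 - 58)) + 16³/(-38979)) - 394347 = (-70587/(-4 - 4/(-63)) + 4096*(-1/38979)) - 394347 = (-70587/(-4 - 4*(-1/63)) - 4096/38979) - 394347 = (-70587/(-4 + 4/63) - 4096/38979) - 394347 = (-70587/(-248/63) - 4096/38979) - 394347 = (-70587*(-63/248) - 4096/38979) - 394347 = (143451/8 - 4096/38979) - 394347 = 5591543761/311832 - 394347 = -117378469943/311832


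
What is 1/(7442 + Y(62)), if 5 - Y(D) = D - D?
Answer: 1/7447 ≈ 0.00013428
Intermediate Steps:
Y(D) = 5 (Y(D) = 5 - (D - D) = 5 - 1*0 = 5 + 0 = 5)
1/(7442 + Y(62)) = 1/(7442 + 5) = 1/7447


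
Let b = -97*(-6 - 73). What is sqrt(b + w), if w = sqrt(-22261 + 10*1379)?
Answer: sqrt(7663 + I*sqrt(8471)) ≈ 87.54 + 0.5257*I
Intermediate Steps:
w = I*sqrt(8471) (w = sqrt(-22261 + 13790) = sqrt(-8471) = I*sqrt(8471) ≈ 92.038*I)
b = 7663 (b = -97*(-79) = 7663)
sqrt(b + w) = sqrt(7663 + I*sqrt(8471))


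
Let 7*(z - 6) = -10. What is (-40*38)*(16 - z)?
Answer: -121600/7 ≈ -17371.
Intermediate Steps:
z = 32/7 (z = 6 + (⅐)*(-10) = 6 - 10/7 = 32/7 ≈ 4.5714)
(-40*38)*(16 - z) = (-40*38)*(16 - 1*32/7) = -1520*(16 - 32/7) = -1520*80/7 = -121600/7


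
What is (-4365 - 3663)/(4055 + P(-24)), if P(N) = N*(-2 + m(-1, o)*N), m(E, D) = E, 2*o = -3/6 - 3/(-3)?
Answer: -8028/3527 ≈ -2.2762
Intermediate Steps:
o = ¼ (o = (-3/6 - 3/(-3))/2 = (-3*⅙ - 3*(-⅓))/2 = (-½ + 1)/2 = (½)*(½) = ¼ ≈ 0.25000)
P(N) = N*(-2 - N)
(-4365 - 3663)/(4055 + P(-24)) = (-4365 - 3663)/(4055 - 24*(-2 - 1*(-24))) = -8028/(4055 - 24*(-2 + 24)) = -8028/(4055 - 24*22) = -8028/(4055 - 528) = -8028/3527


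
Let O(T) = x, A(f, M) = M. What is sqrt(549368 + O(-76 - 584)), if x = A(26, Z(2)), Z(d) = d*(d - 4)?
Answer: 2*sqrt(137341) ≈ 741.19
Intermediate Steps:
Z(d) = d*(-4 + d)
x = -4 (x = 2*(-4 + 2) = 2*(-2) = -4)
O(T) = -4
sqrt(549368 + O(-76 - 584)) = sqrt(549368 - 4) = sqrt(549364) = 2*sqrt(137341)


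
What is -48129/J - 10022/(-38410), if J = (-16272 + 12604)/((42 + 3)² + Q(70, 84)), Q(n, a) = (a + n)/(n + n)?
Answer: 749111182265/28177576 ≈ 26585.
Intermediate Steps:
Q(n, a) = (a + n)/(2*n) (Q(n, a) = (a + n)/((2*n)) = (a + n)*(1/(2*n)) = (a + n)/(2*n))
J = -36680/20261 (J = (-16272 + 12604)/((42 + 3)² + (½)*(84 + 70)/70) = -3668/(45² + (½)*(1/70)*154) = -3668/(2025 + 11/10) = -3668/20261/10 = -3668*10/20261 = -36680/20261 ≈ -1.8104)
-48129/J - 10022/(-38410) = -48129/(-36680/20261) - 10022/(-38410) = -48129*(-20261/36680) - 10022*(-1/38410) = 975141669/36680 + 5011/19205 = 749111182265/28177576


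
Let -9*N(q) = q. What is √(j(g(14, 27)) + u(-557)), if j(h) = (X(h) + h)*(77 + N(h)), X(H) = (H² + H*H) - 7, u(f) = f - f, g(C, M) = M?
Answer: 2*√27343 ≈ 330.71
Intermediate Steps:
N(q) = -q/9
u(f) = 0
X(H) = -7 + 2*H² (X(H) = (H² + H²) - 7 = 2*H² - 7 = -7 + 2*H²)
j(h) = (77 - h/9)*(-7 + h + 2*h²) (j(h) = ((-7 + 2*h²) + h)*(77 - h/9) = (-7 + h + 2*h²)*(77 - h/9) = (77 - h/9)*(-7 + h + 2*h²))
√(j(g(14, 27)) + u(-557)) = √((-539 - 2/9*27³ + (700/9)*27 + (1385/9)*27²) + 0) = √((-539 - 2/9*19683 + 2100 + (1385/9)*729) + 0) = √((-539 - 4374 + 2100 + 112185) + 0) = √(109372 + 0) = √109372 = 2*√27343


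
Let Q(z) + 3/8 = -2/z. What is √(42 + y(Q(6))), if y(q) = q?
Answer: √5946/12 ≈ 6.4259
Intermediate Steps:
Q(z) = -3/8 - 2/z
√(42 + y(Q(6))) = √(42 + (-3/8 - 2/6)) = √(42 + (-3/8 - 2*⅙)) = √(42 + (-3/8 - ⅓)) = √(42 - 17/24) = √(991/24) = √5946/12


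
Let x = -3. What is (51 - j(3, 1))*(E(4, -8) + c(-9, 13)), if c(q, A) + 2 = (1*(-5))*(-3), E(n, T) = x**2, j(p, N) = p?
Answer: 1056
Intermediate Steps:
E(n, T) = 9 (E(n, T) = (-3)**2 = 9)
c(q, A) = 13 (c(q, A) = -2 + (1*(-5))*(-3) = -2 - 5*(-3) = -2 + 15 = 13)
(51 - j(3, 1))*(E(4, -8) + c(-9, 13)) = (51 - 1*3)*(9 + 13) = (51 - 3)*22 = 48*22 = 1056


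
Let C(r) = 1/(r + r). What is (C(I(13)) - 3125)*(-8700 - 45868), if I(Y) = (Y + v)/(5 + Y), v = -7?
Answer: 170443148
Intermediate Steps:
I(Y) = (-7 + Y)/(5 + Y) (I(Y) = (Y - 7)/(5 + Y) = (-7 + Y)/(5 + Y))
C(r) = 1/(2*r)
(C(I(13)) - 3125)*(-8700 - 45868) = (1/(2*(((-7 + 13)/(5 + 13)))) - 3125)*(-8700 - 45868) = (1/(2*((6/18))) - 3125)*(-54568) = (1/(2*(((1/18)*6))) - 3125)*(-54568) = (1/(2*(⅓)) - 3125)*(-54568) = ((½)*3 - 3125)*(-54568) = (3/2 - 3125)*(-54568) = -6247/2*(-54568) = 170443148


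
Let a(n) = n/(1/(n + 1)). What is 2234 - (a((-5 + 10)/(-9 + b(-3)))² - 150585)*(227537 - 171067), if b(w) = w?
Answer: 88164638935837/10368 ≈ 8.5035e+9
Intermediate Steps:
a(n) = n*(1 + n) (a(n) = n/(1/(1 + n)) = n*(1 + n))
2234 - (a((-5 + 10)/(-9 + b(-3)))² - 150585)*(227537 - 171067) = 2234 - ((((-5 + 10)/(-9 - 3))*(1 + (-5 + 10)/(-9 - 3)))² - 150585)*(227537 - 171067) = 2234 - (((5/(-12))*(1 + 5/(-12)))² - 150585)*56470 = 2234 - (((5*(-1/12))*(1 + 5*(-1/12)))² - 150585)*56470 = 2234 - ((-5*(1 - 5/12)/12)² - 150585)*56470 = 2234 - ((-5/12*7/12)² - 150585)*56470 = 2234 - ((-35/144)² - 150585)*56470 = 2234 - (1225/20736 - 150585)*56470 = 2234 - (-3122529335)*56470/20736 = 2234 - 1*(-88164615773725/10368) = 2234 + 88164615773725/10368 = 88164638935837/10368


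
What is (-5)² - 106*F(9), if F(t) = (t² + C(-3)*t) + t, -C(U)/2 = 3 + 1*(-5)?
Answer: -13331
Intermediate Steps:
C(U) = 4 (C(U) = -2*(3 + 1*(-5)) = -2*(3 - 5) = -2*(-2) = 4)
F(t) = t² + 5*t (F(t) = (t² + 4*t) + t = t² + 5*t)
(-5)² - 106*F(9) = (-5)² - 954*(5 + 9) = 25 - 954*14 = 25 - 106*126 = 25 - 13356 = -13331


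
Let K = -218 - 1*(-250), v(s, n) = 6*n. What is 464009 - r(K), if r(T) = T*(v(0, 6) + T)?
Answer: 461833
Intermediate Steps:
K = 32 (K = -218 + 250 = 32)
r(T) = T*(36 + T) (r(T) = T*(6*6 + T) = T*(36 + T))
464009 - r(K) = 464009 - 32*(36 + 32) = 464009 - 32*68 = 464009 - 1*2176 = 464009 - 2176 = 461833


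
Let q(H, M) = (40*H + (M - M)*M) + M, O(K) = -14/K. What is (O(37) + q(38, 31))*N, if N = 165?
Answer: 9466545/37 ≈ 2.5585e+5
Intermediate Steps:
q(H, M) = M + 40*H (q(H, M) = (40*H + 0*M) + M = (40*H + 0) + M = 40*H + M = M + 40*H)
(O(37) + q(38, 31))*N = (-14/37 + (31 + 40*38))*165 = (-14*1/37 + (31 + 1520))*165 = (-14/37 + 1551)*165 = (57373/37)*165 = 9466545/37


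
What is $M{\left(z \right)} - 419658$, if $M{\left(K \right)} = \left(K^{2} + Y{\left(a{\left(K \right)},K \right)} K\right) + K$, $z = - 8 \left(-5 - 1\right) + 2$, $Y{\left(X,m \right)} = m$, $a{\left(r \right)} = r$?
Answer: $-414608$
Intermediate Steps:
$z = 50$ ($z = - 8 \left(-5 - 1\right) + 2 = \left(-8\right) \left(-6\right) + 2 = 48 + 2 = 50$)
$M{\left(K \right)} = K + 2 K^{2}$ ($M{\left(K \right)} = \left(K^{2} + K K\right) + K = \left(K^{2} + K^{2}\right) + K = 2 K^{2} + K = K + 2 K^{2}$)
$M{\left(z \right)} - 419658 = 50 \left(1 + 2 \cdot 50\right) - 419658 = 50 \left(1 + 100\right) - 419658 = 50 \cdot 101 - 419658 = 5050 - 419658 = -414608$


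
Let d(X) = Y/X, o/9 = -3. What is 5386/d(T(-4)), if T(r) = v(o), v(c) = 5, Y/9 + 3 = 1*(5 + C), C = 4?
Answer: 13465/27 ≈ 498.70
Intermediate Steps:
o = -27 (o = 9*(-3) = -27)
Y = 54 (Y = -27 + 9*(1*(5 + 4)) = -27 + 9*(1*9) = -27 + 9*9 = -27 + 81 = 54)
T(r) = 5
d(X) = 54/X
5386/d(T(-4)) = 5386/((54/5)) = 5386/((54*(1/5))) = 5386/(54/5) = 5386*(5/54) = 13465/27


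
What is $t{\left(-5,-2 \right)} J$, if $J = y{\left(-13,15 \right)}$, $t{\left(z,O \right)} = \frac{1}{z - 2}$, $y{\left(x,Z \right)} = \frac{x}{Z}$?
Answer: $\frac{13}{105} \approx 0.12381$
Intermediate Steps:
$t{\left(z,O \right)} = \frac{1}{-2 + z}$
$J = - \frac{13}{15} \approx -0.86667$
$t{\left(-5,-2 \right)} J = \frac{1}{-2 - 5} \left(- \frac{13}{15}\right) = \frac{1}{-7} \left(- \frac{13}{15}\right) = \left(- \frac{1}{7}\right) \left(- \frac{13}{15}\right) = \frac{13}{105}$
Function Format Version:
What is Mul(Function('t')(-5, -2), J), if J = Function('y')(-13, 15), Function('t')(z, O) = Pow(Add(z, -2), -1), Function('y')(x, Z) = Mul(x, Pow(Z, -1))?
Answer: Rational(13, 105) ≈ 0.12381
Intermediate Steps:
Function('t')(z, O) = Pow(Add(-2, z), -1)
J = Rational(-13, 15) (J = Mul(-13, Pow(15, -1)) = Mul(-13, Rational(1, 15)) = Rational(-13, 15) ≈ -0.86667)
Mul(Function('t')(-5, -2), J) = Mul(Pow(Add(-2, -5), -1), Rational(-13, 15)) = Mul(Pow(-7, -1), Rational(-13, 15)) = Mul(Rational(-1, 7), Rational(-13, 15)) = Rational(13, 105)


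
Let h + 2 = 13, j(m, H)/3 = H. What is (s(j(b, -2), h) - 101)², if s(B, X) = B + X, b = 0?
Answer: 9216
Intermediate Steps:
j(m, H) = 3*H
h = 11 (h = -2 + 13 = 11)
(s(j(b, -2), h) - 101)² = ((3*(-2) + 11) - 101)² = ((-6 + 11) - 101)² = (5 - 101)² = (-96)² = 9216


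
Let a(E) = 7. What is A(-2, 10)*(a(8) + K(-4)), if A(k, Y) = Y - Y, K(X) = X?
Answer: 0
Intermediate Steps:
A(k, Y) = 0
A(-2, 10)*(a(8) + K(-4)) = 0*(7 - 4) = 0*3 = 0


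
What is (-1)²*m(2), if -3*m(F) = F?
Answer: -⅔ ≈ -0.66667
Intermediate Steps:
m(F) = -F/3
(-1)²*m(2) = (-1)²*(-⅓*2) = 1*(-⅔) = -⅔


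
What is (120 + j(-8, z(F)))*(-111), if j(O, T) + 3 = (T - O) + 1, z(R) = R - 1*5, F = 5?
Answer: -13986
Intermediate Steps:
z(R) = -5 + R (z(R) = R - 5 = -5 + R)
j(O, T) = -2 + T - O (j(O, T) = -3 + ((T - O) + 1) = -3 + (1 + T - O) = -2 + T - O)
(120 + j(-8, z(F)))*(-111) = (120 + (-2 + (-5 + 5) - 1*(-8)))*(-111) = (120 + (-2 + 0 + 8))*(-111) = (120 + 6)*(-111) = 126*(-111) = -13986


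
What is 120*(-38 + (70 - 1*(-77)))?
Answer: 13080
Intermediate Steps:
120*(-38 + (70 - 1*(-77))) = 120*(-38 + (70 + 77)) = 120*(-38 + 147) = 120*109 = 13080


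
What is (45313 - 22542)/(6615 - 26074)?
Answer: -22771/19459 ≈ -1.1702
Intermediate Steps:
(45313 - 22542)/(6615 - 26074) = 22771/(-19459) = 22771*(-1/19459) = -22771/19459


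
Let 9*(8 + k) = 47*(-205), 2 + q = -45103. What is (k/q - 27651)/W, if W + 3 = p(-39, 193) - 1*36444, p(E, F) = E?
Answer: 5612387744/7405654635 ≈ 0.75785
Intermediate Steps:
q = -45105 (q = -2 - 45103 = -45105)
k = -9707/9 (k = -8 + (47*(-205))/9 = -8 + (1/9)*(-9635) = -8 - 9635/9 = -9707/9 ≈ -1078.6)
W = -36486 (W = -3 + (-39 - 1*36444) = -3 + (-39 - 36444) = -3 - 36483 = -36486)
(k/q - 27651)/W = (-9707/9/(-45105) - 27651)/(-36486) = (-9707/9*(-1/45105) - 27651)*(-1/36486) = (9707/405945 - 27651)*(-1/36486) = -11224775488/405945*(-1/36486) = 5612387744/7405654635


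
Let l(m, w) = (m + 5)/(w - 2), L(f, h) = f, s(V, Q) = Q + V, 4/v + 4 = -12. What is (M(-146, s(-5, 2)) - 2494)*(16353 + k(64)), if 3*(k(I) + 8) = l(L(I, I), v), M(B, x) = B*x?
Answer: -302258728/9 ≈ -3.3584e+7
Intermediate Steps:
v = -1/4 (v = 4/(-4 - 12) = 4/(-16) = 4*(-1/16) = -1/4 ≈ -0.25000)
l(m, w) = (5 + m)/(-2 + w)
k(I) = -236/27 - 4*I/27 (k(I) = -8 + ((5 + I)/(-2 - 1/4))/3 = -8 + ((5 + I)/(-9/4))/3 = -8 + (-4*(5 + I)/9)/3 = -8 + (-20/9 - 4*I/9)/3 = -8 + (-20/27 - 4*I/27) = -236/27 - 4*I/27)
(M(-146, s(-5, 2)) - 2494)*(16353 + k(64)) = (-146*(2 - 5) - 2494)*(16353 + (-236/27 - 4/27*64)) = (-146*(-3) - 2494)*(16353 + (-236/27 - 256/27)) = (438 - 2494)*(16353 - 164/9) = -2056*147013/9 = -302258728/9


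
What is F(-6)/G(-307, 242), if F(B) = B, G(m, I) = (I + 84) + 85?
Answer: -2/137 ≈ -0.014599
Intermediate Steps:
G(m, I) = 169 + I (G(m, I) = (84 + I) + 85 = 169 + I)
F(-6)/G(-307, 242) = -6/(169 + 242) = -6/411 = -6*1/411 = -2/137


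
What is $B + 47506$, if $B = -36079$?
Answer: $11427$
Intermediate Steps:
$B + 47506 = -36079 + 47506 = 11427$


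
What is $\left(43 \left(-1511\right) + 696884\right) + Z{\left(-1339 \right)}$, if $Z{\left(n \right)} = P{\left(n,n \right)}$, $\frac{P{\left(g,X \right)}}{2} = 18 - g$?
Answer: $634625$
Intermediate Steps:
$P{\left(g,X \right)} = 36 - 2 g$ ($P{\left(g,X \right)} = 2 \left(18 - g\right) = 36 - 2 g$)
$Z{\left(n \right)} = 36 - 2 n$
$\left(43 \left(-1511\right) + 696884\right) + Z{\left(-1339 \right)} = \left(43 \left(-1511\right) + 696884\right) + \left(36 - -2678\right) = \left(-64973 + 696884\right) + \left(36 + 2678\right) = 631911 + 2714 = 634625$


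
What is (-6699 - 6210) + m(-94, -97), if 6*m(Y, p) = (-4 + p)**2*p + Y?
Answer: -1067045/6 ≈ -1.7784e+5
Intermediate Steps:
m(Y, p) = Y/6 + p*(-4 + p)**2/6 (m(Y, p) = ((-4 + p)**2*p + Y)/6 = (p*(-4 + p)**2 + Y)/6 = (Y + p*(-4 + p)**2)/6 = Y/6 + p*(-4 + p)**2/6)
(-6699 - 6210) + m(-94, -97) = (-6699 - 6210) + ((1/6)*(-94) + (1/6)*(-97)*(-4 - 97)**2) = -12909 + (-47/3 + (1/6)*(-97)*(-101)**2) = -12909 + (-47/3 + (1/6)*(-97)*10201) = -12909 + (-47/3 - 989497/6) = -12909 - 989591/6 = -1067045/6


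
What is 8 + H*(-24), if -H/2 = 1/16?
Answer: 11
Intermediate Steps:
H = -⅛ (H = -2/16 = -2*1/16 = -⅛ ≈ -0.12500)
8 + H*(-24) = 8 - ⅛*(-24) = 8 + 3 = 11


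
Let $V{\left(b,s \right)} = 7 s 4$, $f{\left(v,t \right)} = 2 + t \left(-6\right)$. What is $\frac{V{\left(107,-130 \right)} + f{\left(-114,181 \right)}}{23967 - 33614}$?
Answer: $\frac{4724}{9647} \approx 0.48969$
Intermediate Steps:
$f{\left(v,t \right)} = 2 - 6 t$
$V{\left(b,s \right)} = 28 s$
$\frac{V{\left(107,-130 \right)} + f{\left(-114,181 \right)}}{23967 - 33614} = \frac{28 \left(-130\right) + \left(2 - 1086\right)}{23967 - 33614} = \frac{-3640 + \left(2 - 1086\right)}{-9647} = \left(-3640 - 1084\right) \left(- \frac{1}{9647}\right) = \left(-4724\right) \left(- \frac{1}{9647}\right) = \frac{4724}{9647}$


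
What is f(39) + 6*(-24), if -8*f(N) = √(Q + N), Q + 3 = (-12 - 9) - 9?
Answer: -144 - √6/8 ≈ -144.31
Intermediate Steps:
Q = -33 (Q = -3 + ((-12 - 9) - 9) = -3 + (-21 - 9) = -3 - 30 = -33)
f(N) = -√(-33 + N)/8
f(39) + 6*(-24) = -√(-33 + 39)/8 + 6*(-24) = -√6/8 - 144 = -144 - √6/8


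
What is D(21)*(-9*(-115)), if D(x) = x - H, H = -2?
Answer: 23805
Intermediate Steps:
D(x) = 2 + x (D(x) = x - 1*(-2) = x + 2 = 2 + x)
D(21)*(-9*(-115)) = (2 + 21)*(-9*(-115)) = 23*1035 = 23805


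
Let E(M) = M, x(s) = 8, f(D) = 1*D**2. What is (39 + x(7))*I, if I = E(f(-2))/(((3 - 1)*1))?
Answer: 94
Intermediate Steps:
f(D) = D**2
I = 2 (I = (-2)**2/(((3 - 1)*1)) = 4/((2*1)) = 4/2 = 4*(1/2) = 2)
(39 + x(7))*I = (39 + 8)*2 = 47*2 = 94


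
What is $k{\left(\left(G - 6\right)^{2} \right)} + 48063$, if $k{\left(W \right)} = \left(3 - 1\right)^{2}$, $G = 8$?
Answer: $48067$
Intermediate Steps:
$k{\left(W \right)} = 4$ ($k{\left(W \right)} = 2^{2} = 4$)
$k{\left(\left(G - 6\right)^{2} \right)} + 48063 = 4 + 48063 = 48067$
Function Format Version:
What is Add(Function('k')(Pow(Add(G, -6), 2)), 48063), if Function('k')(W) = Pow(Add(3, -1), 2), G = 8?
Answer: 48067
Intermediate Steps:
Function('k')(W) = 4 (Function('k')(W) = Pow(2, 2) = 4)
Add(Function('k')(Pow(Add(G, -6), 2)), 48063) = Add(4, 48063) = 48067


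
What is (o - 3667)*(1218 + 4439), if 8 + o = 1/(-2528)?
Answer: -52555798457/2528 ≈ -2.0789e+7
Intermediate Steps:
o = -20225/2528 (o = -8 + 1/(-2528) = -8 - 1/2528 = -20225/2528 ≈ -8.0004)
(o - 3667)*(1218 + 4439) = (-20225/2528 - 3667)*(1218 + 4439) = -9290401/2528*5657 = -52555798457/2528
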